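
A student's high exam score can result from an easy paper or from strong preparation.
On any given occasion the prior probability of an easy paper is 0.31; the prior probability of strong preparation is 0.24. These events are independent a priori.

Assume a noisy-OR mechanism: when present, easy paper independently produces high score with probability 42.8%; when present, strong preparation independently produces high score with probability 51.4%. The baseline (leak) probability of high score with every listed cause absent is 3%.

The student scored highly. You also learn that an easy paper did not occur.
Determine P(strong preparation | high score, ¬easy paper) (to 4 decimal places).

Under noisy-OR, P(high score | causes) = 1 − (1−0.03)·∏(1−qᵢ) over the active causes.
Weight on strong preparation=true, given the evidence: 0.52858*0.24 = 0.126859
The normalizing constant is 0.03*0.76 + 0.52858*0.24 = 0.149659
P(strong preparation | high score, ¬easy paper) = 0.126859/0.149659 ≈ 0.8477

P(strong preparation | high score, ¬easy paper) ≈ 0.8477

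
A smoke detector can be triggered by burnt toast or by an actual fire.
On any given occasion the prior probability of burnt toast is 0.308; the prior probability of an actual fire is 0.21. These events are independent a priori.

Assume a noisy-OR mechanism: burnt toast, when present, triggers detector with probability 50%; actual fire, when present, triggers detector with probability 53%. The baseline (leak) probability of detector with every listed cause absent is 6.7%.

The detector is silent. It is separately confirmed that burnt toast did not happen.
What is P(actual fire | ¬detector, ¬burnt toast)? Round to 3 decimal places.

P(actual fire | ¬detector, ¬burnt toast) ≈ 0.111

Under noisy-OR, P(detector | causes) = 1 − (1−0.067)·∏(1−qᵢ) over the active causes.
P(¬detector | ¬burnt toast) = 0.933·0.79 + 0.43851·0.21 = 0.737070 + 0.092087 = 0.829157
Restricting to configurations with actual fire present: 0.43851·0.21 = 0.092087.
P(actual fire | ¬detector, ¬burnt toast) = 0.092087 / 0.829157 ≈ 0.111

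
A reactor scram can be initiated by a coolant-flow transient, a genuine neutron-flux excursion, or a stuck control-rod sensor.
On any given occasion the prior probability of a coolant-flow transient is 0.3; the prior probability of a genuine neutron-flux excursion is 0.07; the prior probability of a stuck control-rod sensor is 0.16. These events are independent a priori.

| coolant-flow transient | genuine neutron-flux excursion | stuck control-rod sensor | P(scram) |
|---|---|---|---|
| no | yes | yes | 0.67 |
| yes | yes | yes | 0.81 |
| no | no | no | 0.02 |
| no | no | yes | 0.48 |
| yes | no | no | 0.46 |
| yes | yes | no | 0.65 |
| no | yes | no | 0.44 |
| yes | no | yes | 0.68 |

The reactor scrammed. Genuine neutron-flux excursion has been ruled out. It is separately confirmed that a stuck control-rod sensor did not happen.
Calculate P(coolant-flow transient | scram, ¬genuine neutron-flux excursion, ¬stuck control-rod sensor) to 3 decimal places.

P(coolant-flow transient | scram, ¬genuine neutron-flux excursion, ¬stuck control-rod sensor) ≈ 0.908

P(scram | ¬genuine neutron-flux excursion, ¬stuck control-rod sensor) = 0.02·0.7 + 0.46·0.3 = 0.014000 + 0.138000 = 0.152000
The coolant-flow transient-present share is 0.46·0.3 = 0.138000.
P(coolant-flow transient | scram, ¬genuine neutron-flux excursion, ¬stuck control-rod sensor) = 0.138000 / 0.152000 ≈ 0.908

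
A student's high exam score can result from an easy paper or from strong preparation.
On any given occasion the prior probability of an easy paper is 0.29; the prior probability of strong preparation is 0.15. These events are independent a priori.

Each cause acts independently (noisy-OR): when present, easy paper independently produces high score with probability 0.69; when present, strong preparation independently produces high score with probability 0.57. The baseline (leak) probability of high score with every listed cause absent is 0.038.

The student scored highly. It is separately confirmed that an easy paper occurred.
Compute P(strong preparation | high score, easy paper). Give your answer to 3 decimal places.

Under noisy-OR, P(high score | causes) = 1 − (1−0.038)·∏(1−qᵢ) over the active causes.
Numerator (weight on configurations with strong preparation): 0.871765*0.15 = 0.130765
The normalizing constant is 0.70178*0.85 + 0.871765*0.15 = 0.727278
Posterior = 0.130765 / 0.727278 ≈ 0.180

P(strong preparation | high score, easy paper) ≈ 0.180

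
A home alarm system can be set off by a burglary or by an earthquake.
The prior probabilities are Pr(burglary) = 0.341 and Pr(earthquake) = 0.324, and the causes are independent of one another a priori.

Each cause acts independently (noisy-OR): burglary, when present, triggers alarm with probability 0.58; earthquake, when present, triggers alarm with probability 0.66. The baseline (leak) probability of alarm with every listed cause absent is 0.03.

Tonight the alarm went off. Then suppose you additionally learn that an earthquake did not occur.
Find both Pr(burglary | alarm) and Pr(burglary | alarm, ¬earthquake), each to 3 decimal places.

Pr(burglary | alarm) ≈ 0.597; Pr(burglary | alarm, ¬earthquake) ≈ 0.911

Under noisy-OR, P(alarm | causes) = 1 − (1−0.03)·∏(1−qᵢ) over the active causes.
P(alarm) = 0.03×0.659×0.676 + 0.6702×0.659×0.324 + 0.5926×0.341×0.676 + 0.861484×0.341×0.324 = 0.013365 + 0.143098 + 0.136604 + 0.095180 = 0.388247
Restricting to configurations with burglary present: 0.136604 + 0.095180 = 0.231784.
Hence the posterior is 0.231784/0.388247 ≈ 0.597.

Now also conditioning on earthquake≠true:
Enumerate both values of burglary and weight by the priors:
  P(alarm | ¬earthquake) = 0.03*0.659 + 0.5926*0.341
        = 0.019770 + 0.202077 = 0.221847
The terms with burglary present sum to 0.202077, so
  P(burglary | alarm, ¬earthquake) = 0.202077 / 0.221847 ≈ 0.911
With earthquake excluded, burglary must carry more of the explanatory weight for the alarm.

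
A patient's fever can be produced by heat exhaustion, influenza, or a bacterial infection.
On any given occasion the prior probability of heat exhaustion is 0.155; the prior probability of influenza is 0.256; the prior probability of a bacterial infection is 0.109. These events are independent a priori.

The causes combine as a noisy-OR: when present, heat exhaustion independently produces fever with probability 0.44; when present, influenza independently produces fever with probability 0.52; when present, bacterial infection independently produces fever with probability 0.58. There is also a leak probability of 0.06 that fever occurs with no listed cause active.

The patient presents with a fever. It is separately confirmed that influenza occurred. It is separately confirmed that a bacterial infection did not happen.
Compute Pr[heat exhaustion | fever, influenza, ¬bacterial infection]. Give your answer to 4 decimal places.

Under noisy-OR, P(fever | causes) = 1 − (1−0.06)·∏(1−qᵢ) over the active causes.
By total probability over both values of heat exhaustion:
  P(fever | influenza, ¬bacterial infection) = 0.5488×0.845 + 0.747328×0.155
        = 0.463736 + 0.115836 = 0.579572
Keeping only the heat exhaustion-present terms gives 0.115836, so
  P(heat exhaustion | fever, influenza, ¬bacterial infection) = 0.115836 / 0.579572 ≈ 0.1999

Pr[heat exhaustion | fever, influenza, ¬bacterial infection] ≈ 0.1999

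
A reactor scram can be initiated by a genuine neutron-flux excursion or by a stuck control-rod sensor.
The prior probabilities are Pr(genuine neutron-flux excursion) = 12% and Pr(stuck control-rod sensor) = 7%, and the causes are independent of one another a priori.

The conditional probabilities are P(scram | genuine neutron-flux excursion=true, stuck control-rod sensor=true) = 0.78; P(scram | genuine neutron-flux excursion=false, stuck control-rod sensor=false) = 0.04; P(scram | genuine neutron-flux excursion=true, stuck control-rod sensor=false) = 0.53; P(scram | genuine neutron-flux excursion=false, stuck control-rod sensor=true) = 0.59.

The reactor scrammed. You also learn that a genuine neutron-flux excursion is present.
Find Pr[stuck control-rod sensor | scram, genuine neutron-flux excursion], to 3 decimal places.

Pr[stuck control-rod sensor | scram, genuine neutron-flux excursion] ≈ 0.100

Enumerate both values of stuck control-rod sensor and weight by the priors:
  P(scram | genuine neutron-flux excursion) = 0.53·0.93 + 0.78·0.07
        = 0.492900 + 0.054600 = 0.547500
Keeping only the stuck control-rod sensor-present terms gives 0.054600, so
  P(stuck control-rod sensor | scram, genuine neutron-flux excursion) = 0.054600 / 0.547500 ≈ 0.100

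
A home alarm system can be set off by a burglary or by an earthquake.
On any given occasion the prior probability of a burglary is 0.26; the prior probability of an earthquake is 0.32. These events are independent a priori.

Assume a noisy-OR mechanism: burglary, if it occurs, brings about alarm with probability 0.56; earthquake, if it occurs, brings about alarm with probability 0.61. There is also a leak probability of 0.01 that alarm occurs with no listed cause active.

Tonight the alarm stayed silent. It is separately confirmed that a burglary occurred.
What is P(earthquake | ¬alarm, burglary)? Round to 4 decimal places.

Under noisy-OR, P(alarm | causes) = 1 − (1−0.01)·∏(1−qᵢ) over the active causes.
P(¬alarm | burglary) = 0.4356×0.68 + 0.169884×0.32 = 0.296208 + 0.054363 = 0.350571
The earthquake-present share is 0.169884×0.32 = 0.054363.
Hence the posterior is 0.054363/0.350571 ≈ 0.1551.

P(earthquake | ¬alarm, burglary) ≈ 0.1551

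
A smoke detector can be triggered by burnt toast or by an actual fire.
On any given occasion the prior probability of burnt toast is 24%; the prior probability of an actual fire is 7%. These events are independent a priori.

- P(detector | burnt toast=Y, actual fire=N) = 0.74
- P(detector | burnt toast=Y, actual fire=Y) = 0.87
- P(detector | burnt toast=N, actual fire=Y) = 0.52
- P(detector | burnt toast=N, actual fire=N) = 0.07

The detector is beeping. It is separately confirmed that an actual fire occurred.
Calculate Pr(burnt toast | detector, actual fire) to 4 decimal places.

Enumerate both values of burnt toast and weight by the priors:
  P(detector | actual fire) = 0.52·0.76 + 0.87·0.24
        = 0.395200 + 0.208800 = 0.604000
The terms with burnt toast present sum to 0.208800, so
  P(burnt toast | detector, actual fire) = 0.208800 / 0.604000 ≈ 0.3457

Pr(burnt toast | detector, actual fire) ≈ 0.3457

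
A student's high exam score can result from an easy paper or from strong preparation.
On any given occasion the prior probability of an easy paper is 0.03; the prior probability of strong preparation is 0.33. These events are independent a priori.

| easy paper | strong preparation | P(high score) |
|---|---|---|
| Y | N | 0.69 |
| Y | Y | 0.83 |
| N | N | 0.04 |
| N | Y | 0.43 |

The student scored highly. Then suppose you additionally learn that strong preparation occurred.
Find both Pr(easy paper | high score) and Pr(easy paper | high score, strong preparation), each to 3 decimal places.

Numerator (weight on configurations with easy paper): 0.013869 + 0.008217 = 0.022086
Normalizer over all consistent configurations: 0.04·0.97·0.67 + 0.43·0.97·0.33 + 0.69·0.03·0.67 + 0.83·0.03·0.33 = 0.185725
Posterior = 0.022086 / 0.185725 ≈ 0.119

Now condition on the additional information:
Enumerate both values of easy paper and weight by the priors:
  P(high score | strong preparation) = 0.43×0.97 + 0.83×0.03
        = 0.417100 + 0.024900 = 0.442000
Configurations with easy paper contribute 0.024900, so
  P(easy paper | high score, strong preparation) = 0.024900 / 0.442000 ≈ 0.056
— strong preparation explains away the evidence for easy paper.

Pr(easy paper | high score) ≈ 0.119; Pr(easy paper | high score, strong preparation) ≈ 0.056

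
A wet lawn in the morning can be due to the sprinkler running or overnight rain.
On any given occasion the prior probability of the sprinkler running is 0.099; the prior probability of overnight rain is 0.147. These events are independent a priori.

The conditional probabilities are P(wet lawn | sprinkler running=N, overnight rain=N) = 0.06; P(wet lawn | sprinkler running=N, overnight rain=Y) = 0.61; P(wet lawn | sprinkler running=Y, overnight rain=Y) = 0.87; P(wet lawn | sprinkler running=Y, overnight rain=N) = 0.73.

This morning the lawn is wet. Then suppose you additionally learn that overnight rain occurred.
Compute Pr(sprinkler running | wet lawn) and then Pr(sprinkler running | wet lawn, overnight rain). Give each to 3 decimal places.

Numerator (weight on configurations with sprinkler running): 0.061646 + 0.012661 = 0.074307
Normalizer over all consistent configurations: 0.06·0.901·0.853 + 0.61·0.901·0.147 + 0.73·0.099·0.853 + 0.87·0.099·0.147 = 0.201213
Posterior = 0.074307 / 0.201213 ≈ 0.369

Now also conditioning on overnight rain=true:
Weight on sprinkler running=true, given the evidence: 0.87*0.099 = 0.086130
The normalizing constant is 0.61*0.901 + 0.87*0.099 = 0.635740
Posterior = 0.086130 / 0.635740 ≈ 0.135
The drop from 0.369 to 0.135 is the explaining-away (discounting) effect.

Pr(sprinkler running | wet lawn) ≈ 0.369; Pr(sprinkler running | wet lawn, overnight rain) ≈ 0.135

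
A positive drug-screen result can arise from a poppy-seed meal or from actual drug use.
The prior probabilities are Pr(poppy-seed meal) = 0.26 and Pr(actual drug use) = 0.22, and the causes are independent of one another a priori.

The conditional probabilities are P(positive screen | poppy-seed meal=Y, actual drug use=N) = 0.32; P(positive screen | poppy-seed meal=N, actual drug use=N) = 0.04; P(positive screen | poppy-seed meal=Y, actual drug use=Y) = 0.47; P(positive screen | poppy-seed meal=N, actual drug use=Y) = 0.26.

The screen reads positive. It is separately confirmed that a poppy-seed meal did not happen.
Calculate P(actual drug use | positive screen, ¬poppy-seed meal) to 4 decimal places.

P(actual drug use | positive screen, ¬poppy-seed meal) ≈ 0.6471

P(positive screen | ¬poppy-seed meal) = 0.04·0.78 + 0.26·0.22 = 0.031200 + 0.057200 = 0.088400
Of this, 0.057200 comes from 0.26·0.22 (the actual drug use=true cases).
So P(actual drug use | positive screen, ¬poppy-seed meal) = 0.057200/0.088400 ≈ 0.6471.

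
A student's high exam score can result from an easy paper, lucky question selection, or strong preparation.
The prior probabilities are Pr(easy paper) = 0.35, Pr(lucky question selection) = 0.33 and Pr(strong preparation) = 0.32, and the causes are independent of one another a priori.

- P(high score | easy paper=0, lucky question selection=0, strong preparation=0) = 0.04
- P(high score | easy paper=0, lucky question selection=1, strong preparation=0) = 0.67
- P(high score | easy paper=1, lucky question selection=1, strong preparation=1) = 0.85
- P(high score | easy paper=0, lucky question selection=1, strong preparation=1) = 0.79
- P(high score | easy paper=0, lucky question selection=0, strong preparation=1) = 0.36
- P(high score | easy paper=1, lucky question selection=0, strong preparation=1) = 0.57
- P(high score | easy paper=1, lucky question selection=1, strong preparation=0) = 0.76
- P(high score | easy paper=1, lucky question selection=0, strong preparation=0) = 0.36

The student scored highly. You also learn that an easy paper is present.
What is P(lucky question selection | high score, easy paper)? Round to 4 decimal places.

P(lucky question selection | high score, easy paper) ≈ 0.4763

Numerator (weight on configurations with lucky question selection): 0.170544 + 0.089760 = 0.260304
Denominator P(high score | easy paper): 0.36*0.67*0.68 + 0.57*0.67*0.32 + 0.76*0.33*0.68 + 0.85*0.33*0.32 = 0.546528
Posterior = 0.260304 / 0.546528 ≈ 0.4763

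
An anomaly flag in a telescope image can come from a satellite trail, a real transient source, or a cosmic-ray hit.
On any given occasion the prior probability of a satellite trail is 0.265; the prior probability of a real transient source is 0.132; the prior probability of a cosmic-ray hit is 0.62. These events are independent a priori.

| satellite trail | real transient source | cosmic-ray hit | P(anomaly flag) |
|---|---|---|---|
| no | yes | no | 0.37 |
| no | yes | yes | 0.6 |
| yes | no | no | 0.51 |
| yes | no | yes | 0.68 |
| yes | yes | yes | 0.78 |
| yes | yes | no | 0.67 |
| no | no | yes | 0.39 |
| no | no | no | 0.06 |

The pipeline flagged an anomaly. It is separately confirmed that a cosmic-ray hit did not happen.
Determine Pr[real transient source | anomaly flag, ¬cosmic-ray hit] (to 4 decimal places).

Pr[real transient source | anomaly flag, ¬cosmic-ray hit] ≈ 0.2761

For the numerator, keep only real transient source=true terms: 0.035897 + 0.023437 = 0.059334
Denominator P(anomaly flag | ¬cosmic-ray hit): 0.06*0.735*0.868 + 0.37*0.735*0.132 + 0.51*0.265*0.868 + 0.67*0.265*0.132 = 0.214923
Posterior = 0.059334 / 0.214923 ≈ 0.2761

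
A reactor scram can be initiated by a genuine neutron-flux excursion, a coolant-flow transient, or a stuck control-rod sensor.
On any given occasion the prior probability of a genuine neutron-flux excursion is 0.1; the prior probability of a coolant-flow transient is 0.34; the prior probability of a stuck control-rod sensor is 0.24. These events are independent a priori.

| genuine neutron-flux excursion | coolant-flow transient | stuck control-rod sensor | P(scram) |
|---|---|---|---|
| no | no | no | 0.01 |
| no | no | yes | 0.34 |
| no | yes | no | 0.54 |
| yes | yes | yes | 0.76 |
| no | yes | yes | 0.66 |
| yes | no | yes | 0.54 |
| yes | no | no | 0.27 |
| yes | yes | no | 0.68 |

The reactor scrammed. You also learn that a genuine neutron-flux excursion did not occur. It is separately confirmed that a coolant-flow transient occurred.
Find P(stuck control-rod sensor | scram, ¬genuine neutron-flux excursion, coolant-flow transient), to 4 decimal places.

P(stuck control-rod sensor | scram, ¬genuine neutron-flux excursion, coolant-flow transient) ≈ 0.2785

P(scram | ¬genuine neutron-flux excursion, coolant-flow transient) = 0.54*0.76 + 0.66*0.24 = 0.410400 + 0.158400 = 0.568800
Of this, 0.158400 comes from 0.66*0.24 (the stuck control-rod sensor=true cases).
So P(stuck control-rod sensor | scram, ¬genuine neutron-flux excursion, coolant-flow transient) = 0.158400/0.568800 ≈ 0.2785.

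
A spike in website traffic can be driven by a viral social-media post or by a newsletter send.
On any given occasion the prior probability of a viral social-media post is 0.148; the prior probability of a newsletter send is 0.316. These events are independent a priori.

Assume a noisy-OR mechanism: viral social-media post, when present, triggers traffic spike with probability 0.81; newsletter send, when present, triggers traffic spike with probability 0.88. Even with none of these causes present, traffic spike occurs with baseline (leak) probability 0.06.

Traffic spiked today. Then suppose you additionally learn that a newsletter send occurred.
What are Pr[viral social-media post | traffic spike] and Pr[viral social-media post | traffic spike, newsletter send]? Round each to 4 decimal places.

Pr[viral social-media post | traffic spike] ≈ 0.3201; Pr[viral social-media post | traffic spike, newsletter send] ≈ 0.1608

Under noisy-OR, P(traffic spike | causes) = 1 − (1−0.06)·∏(1−qᵢ) over the active causes.
P(traffic spike) = 0.06·0.852·0.684 + 0.8872·0.852·0.316 + 0.8214·0.148·0.684 + 0.978568·0.148·0.316 = 0.034966 + 0.238863 + 0.083152 + 0.045766 = 0.402747
The viral social-media post-present share is 0.083152 + 0.045766 = 0.128918.
So P(viral social-media post | traffic spike) = 0.128918/0.402747 ≈ 0.3201.

Now also conditioning on newsletter send=true:
P(traffic spike | newsletter send) = 0.8872×0.852 + 0.978568×0.148 = 0.755894 + 0.144828 = 0.900722
Restricting to configurations with viral social-media post present: 0.978568×0.148 = 0.144828.
Hence the posterior is 0.144828/0.900722 ≈ 0.1608.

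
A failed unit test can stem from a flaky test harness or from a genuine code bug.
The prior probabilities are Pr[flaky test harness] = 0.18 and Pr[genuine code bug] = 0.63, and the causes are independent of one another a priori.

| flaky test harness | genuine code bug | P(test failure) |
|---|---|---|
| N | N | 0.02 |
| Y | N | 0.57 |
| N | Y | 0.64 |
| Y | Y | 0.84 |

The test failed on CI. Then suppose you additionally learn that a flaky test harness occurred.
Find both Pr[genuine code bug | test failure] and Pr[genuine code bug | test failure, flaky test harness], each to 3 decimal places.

Pr[genuine code bug | test failure] ≈ 0.906; Pr[genuine code bug | test failure, flaky test harness] ≈ 0.715

Sum P(test failure|·) weighted by the priors over the 4 (flaky test harness, genuine code bug) configurations:
  P(test failure) = 0.02*0.82*0.37 + 0.64*0.82*0.63 + 0.57*0.18*0.37 + 0.84*0.18*0.63
        = 0.006068 + 0.330624 + 0.037962 + 0.095256 = 0.469910
The terms with genuine code bug present sum to 0.425880, so
  P(genuine code bug | test failure) = 0.425880 / 0.469910 ≈ 0.906

Now condition on the additional information:
Sum P(test failure|·) weighted by the priors over both values of genuine code bug:
  P(test failure | flaky test harness) = 0.57·0.37 + 0.84·0.63
        = 0.210900 + 0.529200 = 0.740100
Configurations with genuine code bug contribute 0.529200, so
  P(genuine code bug | test failure, flaky test harness) = 0.529200 / 0.740100 ≈ 0.715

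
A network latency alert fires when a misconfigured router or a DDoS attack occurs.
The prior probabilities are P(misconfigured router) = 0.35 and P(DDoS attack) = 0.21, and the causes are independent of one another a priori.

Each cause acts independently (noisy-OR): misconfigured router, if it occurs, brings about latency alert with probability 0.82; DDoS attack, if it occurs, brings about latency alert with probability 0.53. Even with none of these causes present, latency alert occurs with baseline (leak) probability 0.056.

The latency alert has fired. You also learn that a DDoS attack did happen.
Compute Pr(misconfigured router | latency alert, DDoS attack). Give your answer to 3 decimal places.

Pr(misconfigured router | latency alert, DDoS attack) ≈ 0.471

Under noisy-OR, P(latency alert | causes) = 1 − (1−0.056)·∏(1−qᵢ) over the active causes.
Enumerate both values of misconfigured router and weight by the priors:
  P(latency alert | DDoS attack) = 0.55632×0.65 + 0.920138×0.35
        = 0.361608 + 0.322048 = 0.683656
Keeping only the misconfigured router-present terms gives 0.322048, so
  P(misconfigured router | latency alert, DDoS attack) = 0.322048 / 0.683656 ≈ 0.471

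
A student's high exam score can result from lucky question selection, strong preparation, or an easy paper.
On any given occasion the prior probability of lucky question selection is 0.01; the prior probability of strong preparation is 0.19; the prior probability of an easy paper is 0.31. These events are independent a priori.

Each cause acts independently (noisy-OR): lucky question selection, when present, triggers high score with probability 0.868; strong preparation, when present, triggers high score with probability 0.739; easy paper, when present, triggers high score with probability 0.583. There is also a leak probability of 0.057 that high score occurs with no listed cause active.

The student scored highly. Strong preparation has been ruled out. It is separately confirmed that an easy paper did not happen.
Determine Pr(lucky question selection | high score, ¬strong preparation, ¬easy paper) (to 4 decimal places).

Under noisy-OR, P(high score | causes) = 1 − (1−0.057)·∏(1−qᵢ) over the active causes.
Numerator (weight on configurations with lucky question selection): 0.875524*0.01 = 0.008755
The normalizing constant is 0.057*0.99 + 0.875524*0.01 = 0.065185
P(lucky question selection | high score, ¬strong preparation, ¬easy paper) = 0.008755/0.065185 ≈ 0.1343

Pr(lucky question selection | high score, ¬strong preparation, ¬easy paper) ≈ 0.1343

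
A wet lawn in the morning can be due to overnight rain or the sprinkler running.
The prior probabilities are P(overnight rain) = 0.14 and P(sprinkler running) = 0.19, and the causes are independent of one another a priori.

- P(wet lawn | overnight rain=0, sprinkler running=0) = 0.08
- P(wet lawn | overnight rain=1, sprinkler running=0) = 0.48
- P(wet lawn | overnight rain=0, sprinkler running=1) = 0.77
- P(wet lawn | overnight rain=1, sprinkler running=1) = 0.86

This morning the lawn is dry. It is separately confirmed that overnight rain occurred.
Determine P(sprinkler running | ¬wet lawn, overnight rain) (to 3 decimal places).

Sum P(¬wet lawn|·) weighted by the priors over both values of sprinkler running:
  P(¬wet lawn | overnight rain) = 0.52*0.81 + 0.14*0.19
        = 0.421200 + 0.026600 = 0.447800
The terms with sprinkler running present sum to 0.026600, so
  P(sprinkler running | ¬wet lawn, overnight rain) = 0.026600 / 0.447800 ≈ 0.059

P(sprinkler running | ¬wet lawn, overnight rain) ≈ 0.059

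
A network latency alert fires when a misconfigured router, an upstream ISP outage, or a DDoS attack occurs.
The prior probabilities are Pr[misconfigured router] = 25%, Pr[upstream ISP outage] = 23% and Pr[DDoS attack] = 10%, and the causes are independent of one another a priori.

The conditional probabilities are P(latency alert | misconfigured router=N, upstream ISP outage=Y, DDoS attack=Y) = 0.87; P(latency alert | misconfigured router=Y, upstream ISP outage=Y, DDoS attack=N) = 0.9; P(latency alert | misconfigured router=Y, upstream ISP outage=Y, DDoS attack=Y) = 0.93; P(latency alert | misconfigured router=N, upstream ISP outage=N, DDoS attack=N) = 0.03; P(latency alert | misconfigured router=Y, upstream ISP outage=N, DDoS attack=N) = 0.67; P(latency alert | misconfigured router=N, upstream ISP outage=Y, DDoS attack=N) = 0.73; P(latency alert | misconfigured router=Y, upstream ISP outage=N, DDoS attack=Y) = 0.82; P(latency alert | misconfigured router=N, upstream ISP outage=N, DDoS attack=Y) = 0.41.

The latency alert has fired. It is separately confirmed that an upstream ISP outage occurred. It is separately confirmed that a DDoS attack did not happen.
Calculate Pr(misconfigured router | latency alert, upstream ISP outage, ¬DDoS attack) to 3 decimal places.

P(latency alert | upstream ISP outage, ¬DDoS attack) = 0.73×0.75 + 0.9×0.25 = 0.547500 + 0.225000 = 0.772500
Of this, 0.225000 comes from 0.9×0.25 (the misconfigured router=true cases).
Hence the posterior is 0.225000/0.772500 ≈ 0.291.

Pr(misconfigured router | latency alert, upstream ISP outage, ¬DDoS attack) ≈ 0.291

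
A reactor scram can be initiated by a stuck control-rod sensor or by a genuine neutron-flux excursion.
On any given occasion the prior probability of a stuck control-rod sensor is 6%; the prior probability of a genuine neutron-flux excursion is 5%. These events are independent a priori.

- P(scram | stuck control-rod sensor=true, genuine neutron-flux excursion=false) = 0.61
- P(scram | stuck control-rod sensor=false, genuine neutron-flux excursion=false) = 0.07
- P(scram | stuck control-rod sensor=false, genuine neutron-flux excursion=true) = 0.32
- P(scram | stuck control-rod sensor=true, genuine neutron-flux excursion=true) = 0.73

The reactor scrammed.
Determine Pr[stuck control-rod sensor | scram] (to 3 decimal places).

Enumerate the 4 (stuck control-rod sensor, genuine neutron-flux excursion) configurations and weight by the priors:
  P(scram) = 0.07*0.94*0.95 + 0.32*0.94*0.05 + 0.61*0.06*0.95 + 0.73*0.06*0.05
        = 0.062510 + 0.015040 + 0.034770 + 0.002190 = 0.114510
The terms with stuck control-rod sensor present sum to 0.036960, so
  P(stuck control-rod sensor | scram) = 0.036960 / 0.114510 ≈ 0.323

Pr[stuck control-rod sensor | scram] ≈ 0.323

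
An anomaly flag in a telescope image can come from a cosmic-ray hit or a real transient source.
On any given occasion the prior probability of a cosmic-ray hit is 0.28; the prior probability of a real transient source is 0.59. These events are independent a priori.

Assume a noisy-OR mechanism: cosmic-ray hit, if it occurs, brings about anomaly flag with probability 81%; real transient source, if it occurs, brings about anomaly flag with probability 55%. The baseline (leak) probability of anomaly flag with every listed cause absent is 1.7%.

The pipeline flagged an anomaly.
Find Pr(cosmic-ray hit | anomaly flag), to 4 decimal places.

Pr(cosmic-ray hit | anomaly flag) ≈ 0.5028

Under noisy-OR, P(anomaly flag | causes) = 1 − (1−0.017)·∏(1−qᵢ) over the active causes.
Numerator (weight on configurations with cosmic-ray hit): 0.093359 + 0.151316 = 0.244675
The normalizing constant is 0.017·0.72·0.41 + 0.55765·0.72·0.59 + 0.81323·0.28·0.41 + 0.915954·0.28·0.59 = 0.486583
P(cosmic-ray hit | anomaly flag) = 0.244675/0.486583 ≈ 0.5028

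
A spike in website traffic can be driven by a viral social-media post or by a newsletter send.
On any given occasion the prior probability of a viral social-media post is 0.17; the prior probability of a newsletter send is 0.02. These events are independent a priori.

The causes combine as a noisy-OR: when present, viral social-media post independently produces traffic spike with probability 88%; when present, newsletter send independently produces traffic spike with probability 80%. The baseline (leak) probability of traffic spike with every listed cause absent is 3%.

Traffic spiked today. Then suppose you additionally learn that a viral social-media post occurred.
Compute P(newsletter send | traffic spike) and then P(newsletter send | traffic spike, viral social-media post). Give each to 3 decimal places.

P(newsletter send | traffic spike) ≈ 0.089; P(newsletter send | traffic spike, viral social-media post) ≈ 0.022

Under noisy-OR, P(traffic spike | causes) = 1 − (1−0.03)·∏(1−qᵢ) over the active causes.
For the numerator, keep only newsletter send=true terms: 0.013380 + 0.003321 = 0.016701
Normalizer over all consistent configurations: 0.03×0.83×0.98 + 0.806×0.83×0.02 + 0.8836×0.17×0.98 + 0.97672×0.17×0.02 = 0.188311
Posterior = 0.016701 / 0.188311 ≈ 0.089

With the extra evidence:
Numerator (weight on configurations with newsletter send): 0.97672×0.02 = 0.019534
Normalizer over all consistent configurations: 0.8836×0.98 + 0.97672×0.02 = 0.885462
P(newsletter send | traffic spike, viral social-media post) = 0.019534/0.885462 ≈ 0.022
Conditioning on viral social-media post lowers the posterior on newsletter send: the classic explaining-away effect in a common-effect structure.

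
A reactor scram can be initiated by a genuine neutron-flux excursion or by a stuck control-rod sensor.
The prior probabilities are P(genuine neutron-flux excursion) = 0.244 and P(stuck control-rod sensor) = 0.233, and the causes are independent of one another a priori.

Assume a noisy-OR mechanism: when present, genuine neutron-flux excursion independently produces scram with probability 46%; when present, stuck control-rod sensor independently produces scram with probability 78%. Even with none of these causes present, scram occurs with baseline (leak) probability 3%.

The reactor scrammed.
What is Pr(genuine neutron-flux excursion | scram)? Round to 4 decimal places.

Pr(genuine neutron-flux excursion | scram) ≈ 0.4720

Under noisy-OR, P(scram | causes) = 1 − (1−0.03)·∏(1−qᵢ) over the active causes.
P(scram) = 0.03×0.756×0.767 + 0.7866×0.756×0.233 + 0.4762×0.244×0.767 + 0.884764×0.244×0.233 = 0.017396 + 0.138558 + 0.089120 + 0.050301 = 0.295375
Of this, 0.139421 comes from 0.089120 + 0.050301 (the genuine neutron-flux excursion=true cases).
Hence the posterior is 0.139421/0.295375 ≈ 0.4720.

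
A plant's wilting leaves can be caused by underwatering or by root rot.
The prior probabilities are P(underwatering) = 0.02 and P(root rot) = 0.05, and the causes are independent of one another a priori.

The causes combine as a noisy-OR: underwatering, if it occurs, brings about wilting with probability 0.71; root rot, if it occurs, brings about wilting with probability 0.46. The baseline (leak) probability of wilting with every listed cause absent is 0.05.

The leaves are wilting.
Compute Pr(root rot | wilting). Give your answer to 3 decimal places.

Under noisy-OR, P(wilting | causes) = 1 − (1−0.05)·∏(1−qᵢ) over the active causes.
By total probability over the 4 (underwatering, root rot) configurations:
  P(wilting) = 0.05·0.98·0.95 + 0.487·0.98·0.05 + 0.7245·0.02·0.95 + 0.85123·0.02·0.05
        = 0.046550 + 0.023863 + 0.013765 + 0.000851 = 0.085029
Configurations with root rot contribute 0.024714, so
  P(root rot | wilting) = 0.024714 / 0.085029 ≈ 0.291

Pr(root rot | wilting) ≈ 0.291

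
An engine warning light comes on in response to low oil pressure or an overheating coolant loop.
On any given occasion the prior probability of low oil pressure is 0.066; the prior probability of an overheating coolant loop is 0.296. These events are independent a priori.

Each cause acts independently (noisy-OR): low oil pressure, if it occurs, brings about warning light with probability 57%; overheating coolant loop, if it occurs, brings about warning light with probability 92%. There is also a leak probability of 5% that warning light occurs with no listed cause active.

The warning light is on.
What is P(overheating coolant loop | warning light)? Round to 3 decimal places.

P(overheating coolant loop | warning light) ≈ 0.820

Under noisy-OR, P(warning light | causes) = 1 − (1−0.05)·∏(1−qᵢ) over the active causes.
Enumerate the 4 (low oil pressure, overheating coolant loop) configurations and weight by the priors:
  P(warning light) = 0.05*0.934*0.704 + 0.924*0.934*0.296 + 0.5915*0.066*0.704 + 0.96732*0.066*0.296
        = 0.032877 + 0.255453 + 0.027483 + 0.018898 = 0.334711
Keeping only the overheating coolant loop-present terms gives 0.274351, so
  P(overheating coolant loop | warning light) = 0.274351 / 0.334711 ≈ 0.820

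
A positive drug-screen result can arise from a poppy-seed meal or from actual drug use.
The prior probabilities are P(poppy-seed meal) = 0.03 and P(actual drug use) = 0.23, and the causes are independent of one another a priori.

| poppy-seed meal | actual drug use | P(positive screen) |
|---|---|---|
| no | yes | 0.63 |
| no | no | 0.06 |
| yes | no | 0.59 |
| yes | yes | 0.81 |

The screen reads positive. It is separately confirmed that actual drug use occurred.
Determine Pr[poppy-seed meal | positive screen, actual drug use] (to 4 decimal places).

Numerator (weight on configurations with poppy-seed meal): 0.81×0.03 = 0.024300
The normalizing constant is 0.63×0.97 + 0.81×0.03 = 0.635400
P(poppy-seed meal | positive screen, actual drug use) = 0.024300/0.635400 ≈ 0.0382

Pr[poppy-seed meal | positive screen, actual drug use] ≈ 0.0382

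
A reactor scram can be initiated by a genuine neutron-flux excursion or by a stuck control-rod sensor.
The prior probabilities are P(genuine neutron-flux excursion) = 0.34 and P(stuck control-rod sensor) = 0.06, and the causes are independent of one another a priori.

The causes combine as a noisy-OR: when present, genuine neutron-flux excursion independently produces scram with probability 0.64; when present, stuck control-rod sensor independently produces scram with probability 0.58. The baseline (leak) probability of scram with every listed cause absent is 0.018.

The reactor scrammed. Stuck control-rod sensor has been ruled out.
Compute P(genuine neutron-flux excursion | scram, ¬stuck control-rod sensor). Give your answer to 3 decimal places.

P(genuine neutron-flux excursion | scram, ¬stuck control-rod sensor) ≈ 0.949

Under noisy-OR, P(scram | causes) = 1 − (1−0.018)·∏(1−qᵢ) over the active causes.
Numerator (weight on configurations with genuine neutron-flux excursion): 0.64648·0.34 = 0.219803
Denominator P(scram | ¬stuck control-rod sensor): 0.018·0.66 + 0.64648·0.34 = 0.231683
P(genuine neutron-flux excursion | scram, ¬stuck control-rod sensor) = 0.219803/0.231683 ≈ 0.949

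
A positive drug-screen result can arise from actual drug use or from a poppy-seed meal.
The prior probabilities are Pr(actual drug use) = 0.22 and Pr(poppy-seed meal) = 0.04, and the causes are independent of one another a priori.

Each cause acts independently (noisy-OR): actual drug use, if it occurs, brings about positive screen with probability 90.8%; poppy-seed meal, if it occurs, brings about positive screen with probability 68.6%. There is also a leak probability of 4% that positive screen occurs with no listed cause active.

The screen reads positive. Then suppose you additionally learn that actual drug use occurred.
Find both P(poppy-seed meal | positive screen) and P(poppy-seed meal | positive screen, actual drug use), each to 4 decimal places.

P(poppy-seed meal | positive screen) ≈ 0.1200; P(poppy-seed meal | positive screen, actual drug use) ≈ 0.0425

Under noisy-OR, P(positive screen | causes) = 1 − (1−0.04)·∏(1−qᵢ) over the active causes.
For the numerator, keep only poppy-seed meal=true terms: 0.021795 + 0.008556 = 0.030351
Normalizer over all consistent configurations: 0.04×0.78×0.96 + 0.69856×0.78×0.04 + 0.91168×0.22×0.96 + 0.972268×0.22×0.04 = 0.252850
Posterior = 0.030351 / 0.252850 ≈ 0.1200

Now condition on the additional information:
Weight on poppy-seed meal=true, given the evidence: 0.972268×0.04 = 0.038891
Denominator P(positive screen | actual drug use): 0.91168×0.96 + 0.972268×0.04 = 0.914104
Posterior = 0.038891 / 0.914104 ≈ 0.0425
Conditioning on actual drug use lowers the posterior on poppy-seed meal: the classic explaining-away effect in a common-effect structure.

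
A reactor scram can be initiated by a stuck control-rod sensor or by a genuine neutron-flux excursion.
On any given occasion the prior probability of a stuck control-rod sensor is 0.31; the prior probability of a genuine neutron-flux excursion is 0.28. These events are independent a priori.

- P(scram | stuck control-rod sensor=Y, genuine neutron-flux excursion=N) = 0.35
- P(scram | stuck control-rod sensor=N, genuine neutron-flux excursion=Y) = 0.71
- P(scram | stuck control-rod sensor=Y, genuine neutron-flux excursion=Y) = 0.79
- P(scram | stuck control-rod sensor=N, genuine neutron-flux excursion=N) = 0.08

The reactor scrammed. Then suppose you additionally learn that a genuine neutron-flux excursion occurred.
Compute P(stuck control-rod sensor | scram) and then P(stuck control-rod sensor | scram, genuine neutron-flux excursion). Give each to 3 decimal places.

Sum P(scram|·) weighted by the priors over the 4 (stuck control-rod sensor, genuine neutron-flux excursion) configurations:
  P(scram) = 0.08*0.69*0.72 + 0.71*0.69*0.28 + 0.35*0.31*0.72 + 0.79*0.31*0.28
        = 0.039744 + 0.137172 + 0.078120 + 0.068572 = 0.323608
The terms with stuck control-rod sensor present sum to 0.146692, so
  P(stuck control-rod sensor | scram) = 0.146692 / 0.323608 ≈ 0.453

Now condition on the additional information:
Weight on stuck control-rod sensor=true, given the evidence: 0.79*0.31 = 0.244900
Normalizer over all consistent configurations: 0.71*0.69 + 0.79*0.31 = 0.734800
Posterior = 0.244900 / 0.734800 ≈ 0.333
— genuine neutron-flux excursion explains away the evidence for stuck control-rod sensor.

P(stuck control-rod sensor | scram) ≈ 0.453; P(stuck control-rod sensor | scram, genuine neutron-flux excursion) ≈ 0.333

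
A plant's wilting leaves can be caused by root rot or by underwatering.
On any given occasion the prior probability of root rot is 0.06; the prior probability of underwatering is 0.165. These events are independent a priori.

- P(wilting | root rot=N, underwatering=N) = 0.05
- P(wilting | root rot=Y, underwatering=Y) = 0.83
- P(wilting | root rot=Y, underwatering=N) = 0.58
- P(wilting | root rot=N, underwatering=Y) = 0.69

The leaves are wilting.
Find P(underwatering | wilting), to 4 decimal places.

Enumerate the 4 (root rot, underwatering) configurations and weight by the priors:
  P(wilting) = 0.05·0.94·0.835 + 0.69·0.94·0.165 + 0.58·0.06·0.835 + 0.83·0.06·0.165
        = 0.039245 + 0.107019 + 0.029058 + 0.008217 = 0.183539
Configurations with underwatering contribute 0.115236, so
  P(underwatering | wilting) = 0.115236 / 0.183539 ≈ 0.6279

P(underwatering | wilting) ≈ 0.6279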